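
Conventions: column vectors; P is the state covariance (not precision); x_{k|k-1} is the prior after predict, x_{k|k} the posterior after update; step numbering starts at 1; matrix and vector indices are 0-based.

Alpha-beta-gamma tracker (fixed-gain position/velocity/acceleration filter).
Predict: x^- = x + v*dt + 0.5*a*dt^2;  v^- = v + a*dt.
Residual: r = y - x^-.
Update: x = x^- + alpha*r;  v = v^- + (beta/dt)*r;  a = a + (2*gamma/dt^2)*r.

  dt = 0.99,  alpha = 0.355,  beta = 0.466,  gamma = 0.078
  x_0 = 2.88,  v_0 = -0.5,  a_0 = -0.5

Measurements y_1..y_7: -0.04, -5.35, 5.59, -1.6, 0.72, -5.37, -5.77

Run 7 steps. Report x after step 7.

step 1: x_pred=2.1400  r=-2.1800  x^+=1.3661  v^+=-2.0211  a^+=-0.8470
step 2: x_pred=-1.0499  r=-4.3001  x^+=-2.5764  v^+=-4.8837  a^+=-1.5314
step 3: x_pred=-8.1618  r=13.7518  x^+=-3.2799  v^+=0.0732  a^+=0.6574
step 4: x_pred=-2.8852  r=1.2852  x^+=-2.4290  v^+=1.3291  a^+=0.8620
step 5: x_pred=-0.6908  r=1.4108  x^+=-0.1900  v^+=2.8465  a^+=1.0865
step 6: x_pred=3.1605  r=-8.5305  x^+=0.1322  v^+=-0.0932  a^+=-0.2712
step 7: x_pred=-0.0930  r=-5.6770  x^+=-2.1083  v^+=-3.0339  a^+=-1.1748

x_post = -2.1083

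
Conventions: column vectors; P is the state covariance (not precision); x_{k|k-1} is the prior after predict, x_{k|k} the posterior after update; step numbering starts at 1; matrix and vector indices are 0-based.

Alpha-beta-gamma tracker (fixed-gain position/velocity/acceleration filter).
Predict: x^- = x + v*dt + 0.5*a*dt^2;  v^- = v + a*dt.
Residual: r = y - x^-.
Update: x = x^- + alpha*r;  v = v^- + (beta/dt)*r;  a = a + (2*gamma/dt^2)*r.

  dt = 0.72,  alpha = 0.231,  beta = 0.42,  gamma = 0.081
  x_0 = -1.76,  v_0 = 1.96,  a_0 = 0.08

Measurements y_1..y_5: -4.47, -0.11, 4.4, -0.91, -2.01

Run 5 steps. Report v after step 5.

step 1: x_pred=-0.3281  r=-4.1419  x^+=-1.2849  v^+=-0.3985  a^+=-1.2144
step 2: x_pred=-1.8866  r=1.7766  x^+=-1.4762  v^+=-0.2365  a^+=-0.6592
step 3: x_pred=-1.8173  r=6.2173  x^+=-0.3811  v^+=2.9156  a^+=1.2837
step 4: x_pred=2.0509  r=-2.9609  x^+=1.3669  v^+=2.1127  a^+=0.3585
step 5: x_pred=2.9810  r=-4.9910  x^+=1.8281  v^+=-0.5406  a^+=-1.2012

v_post = -0.5406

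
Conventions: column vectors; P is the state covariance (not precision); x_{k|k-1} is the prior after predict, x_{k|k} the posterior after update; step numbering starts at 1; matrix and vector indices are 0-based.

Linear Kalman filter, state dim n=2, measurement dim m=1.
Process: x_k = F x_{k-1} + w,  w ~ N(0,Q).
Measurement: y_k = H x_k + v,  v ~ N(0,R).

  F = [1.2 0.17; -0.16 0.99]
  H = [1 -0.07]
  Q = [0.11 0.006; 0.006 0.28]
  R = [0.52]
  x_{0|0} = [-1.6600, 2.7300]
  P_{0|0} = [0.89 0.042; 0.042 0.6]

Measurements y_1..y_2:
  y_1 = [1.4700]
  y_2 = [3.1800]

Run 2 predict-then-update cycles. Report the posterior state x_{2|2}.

x_post = [2.5546, 2.7587]

step 1: x^-=[-1.5279, 2.9683]  P^-=[1.4261 -0.0151; -0.0151 0.8775]  S=[1.9525]  K=[0.7309; -0.0392]  nu=[3.2057]  x^+=[0.8152, 2.8426]  P^+=[0.3829 0.0408; 0.0408 0.8745]
step 2: x^-=[1.4615, 2.6837]  P^-=[0.7034 0.1270; 0.1270 1.1340]  S=[1.2111]  K=[0.5734; 0.0394]  nu=[1.9064]  x^+=[2.5546, 2.7587]  P^+=[0.3052 0.0997; 0.0997 1.1321]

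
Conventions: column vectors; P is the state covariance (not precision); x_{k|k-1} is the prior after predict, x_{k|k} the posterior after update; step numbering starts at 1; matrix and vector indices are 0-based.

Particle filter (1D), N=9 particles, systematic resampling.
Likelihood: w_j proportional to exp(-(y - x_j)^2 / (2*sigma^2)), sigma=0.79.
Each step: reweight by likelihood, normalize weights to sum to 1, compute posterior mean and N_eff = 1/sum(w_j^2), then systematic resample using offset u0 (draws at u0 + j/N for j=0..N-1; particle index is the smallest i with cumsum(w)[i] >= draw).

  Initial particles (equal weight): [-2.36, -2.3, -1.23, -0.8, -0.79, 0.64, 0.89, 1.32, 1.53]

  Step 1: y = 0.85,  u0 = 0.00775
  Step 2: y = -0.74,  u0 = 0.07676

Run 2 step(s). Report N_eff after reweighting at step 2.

N_eff = 3.5228

step 1: w=[0.0001, 0.0001, 0.0083, 0.0301, 0.0309, 0.2572, 0.2661, 0.2232, 0.1840]  mean=0.9185  Neff=4.4927  idx=[2, 5, 5, 6, 6, 6, 7, 7, 8]
step 2: w=[0.4853, 0.1279, 0.1279, 0.0700, 0.0700, 0.0700, 0.0196, 0.0196, 0.0095]  mean=-0.1800  Neff=3.5228  idx=[0, 0, 0, 0, 1, 2, 3, 4, 6]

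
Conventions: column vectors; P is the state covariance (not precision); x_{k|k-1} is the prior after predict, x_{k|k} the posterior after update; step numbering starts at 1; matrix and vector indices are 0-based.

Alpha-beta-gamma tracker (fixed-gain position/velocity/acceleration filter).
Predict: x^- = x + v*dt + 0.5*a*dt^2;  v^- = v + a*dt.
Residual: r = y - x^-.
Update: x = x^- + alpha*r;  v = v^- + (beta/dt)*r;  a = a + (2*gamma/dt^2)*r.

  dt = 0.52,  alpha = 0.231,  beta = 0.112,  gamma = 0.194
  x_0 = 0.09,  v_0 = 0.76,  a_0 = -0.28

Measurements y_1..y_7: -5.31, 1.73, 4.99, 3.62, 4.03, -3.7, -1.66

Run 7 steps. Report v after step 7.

v_post = 13.7388

step 1: x_pred=0.4473  r=-5.7573  x^+=-0.8826  v^+=-0.6256  a^+=-8.5413
step 2: x_pred=-2.3627  r=4.0927  x^+=-1.4173  v^+=-4.1856  a^+=-2.6686
step 3: x_pred=-3.9546  r=8.9446  x^+=-1.8884  v^+=-3.6467  a^+=10.1661
step 4: x_pred=-2.4102  r=6.0302  x^+=-1.0173  v^+=2.9385  a^+=18.8190
step 5: x_pred=3.0551  r=0.9749  x^+=3.2803  v^+=12.9343  a^+=20.2179
step 6: x_pred=12.7396  r=-16.4396  x^+=8.9420  v^+=19.9068  a^+=-3.3714
step 7: x_pred=18.8378  r=-20.4978  x^+=14.1028  v^+=13.7388  a^+=-32.7839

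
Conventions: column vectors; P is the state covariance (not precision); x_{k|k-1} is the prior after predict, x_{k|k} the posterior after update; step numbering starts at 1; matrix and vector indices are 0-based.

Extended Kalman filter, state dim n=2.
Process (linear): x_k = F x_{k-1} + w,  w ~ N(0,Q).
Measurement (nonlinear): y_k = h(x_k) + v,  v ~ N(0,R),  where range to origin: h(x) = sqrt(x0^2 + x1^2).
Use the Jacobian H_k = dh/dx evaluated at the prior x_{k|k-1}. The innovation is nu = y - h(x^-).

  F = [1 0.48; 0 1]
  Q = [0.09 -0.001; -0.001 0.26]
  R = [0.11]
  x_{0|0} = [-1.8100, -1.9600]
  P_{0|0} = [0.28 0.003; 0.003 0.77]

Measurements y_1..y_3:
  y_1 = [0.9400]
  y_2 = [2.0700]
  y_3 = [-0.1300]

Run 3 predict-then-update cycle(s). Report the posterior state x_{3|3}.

x_post = [-0.5283, 1.4090]

step 1: x^-=[-2.7508, -1.9600]  P^-=[0.5503 0.3716; 0.3716 1.0300]  H_jac=[-0.8144 -0.5803]  S=[1.1731]  K=[-0.5659; -0.7675]  nu=[-2.4376]  x^+=[-1.3714, -0.0891]  P^+=[0.1747 -0.1379; -0.1379 0.3390]
step 2: x^-=[-1.4142, -0.0891]  P^-=[0.2104 0.0238; 0.0238 0.5990]  H_jac=[-0.9980 -0.0629]  S=[0.3249]  K=[-0.6509; -0.1891]  nu=[0.6530]  x^+=[-1.8392, -0.2126]  P^+=[0.0728 -0.0162; -0.0162 0.5874]
step 3: x^-=[-1.9412, -0.2126]  P^-=[0.2826 0.2648; 0.2648 0.8474]  H_jac=[-0.9941 -0.1089]  S=[0.4566]  K=[-0.6784; -0.7785]  nu=[-2.0829]  x^+=[-0.5283, 1.4090]  P^+=[0.0725 0.0237; 0.0237 0.5706]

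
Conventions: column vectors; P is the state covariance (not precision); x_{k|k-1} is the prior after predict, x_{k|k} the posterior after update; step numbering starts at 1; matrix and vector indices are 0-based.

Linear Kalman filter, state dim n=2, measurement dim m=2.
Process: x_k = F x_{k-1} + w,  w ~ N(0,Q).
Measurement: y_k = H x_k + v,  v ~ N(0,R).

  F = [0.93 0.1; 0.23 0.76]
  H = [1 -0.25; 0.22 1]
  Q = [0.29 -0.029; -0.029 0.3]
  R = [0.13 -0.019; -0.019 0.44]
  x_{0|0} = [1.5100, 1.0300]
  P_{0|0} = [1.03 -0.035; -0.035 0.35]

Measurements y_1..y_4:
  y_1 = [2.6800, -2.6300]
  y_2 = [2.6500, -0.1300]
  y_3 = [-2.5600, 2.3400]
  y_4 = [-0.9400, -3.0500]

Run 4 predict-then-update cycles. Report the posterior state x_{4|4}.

step 1: x^-=[1.5073, 1.1301]  P^-=[1.1778 0.1924; 0.1924 0.5444]  S=[1.2457 0.2858; 0.2858 1.1261]  K=[0.8653 0.1813; -0.0790 0.5411]  nu=[1.4552, -4.0917]  x^+=[2.0247, -1.1988]  P^+=[0.1184 0.0373; 0.0373 0.2314]
step 2: x^-=[1.7630, -0.4454]  P^-=[0.4016 0.0411; 0.0411 0.4529]  S=[0.5394 -0.0050; -0.0050 0.9305]  K=[0.7269 0.1431; -0.1291 0.4958]  nu=[0.7756, -0.0724]  x^+=[2.3165, -0.5815]  P^+=[0.0986 0.0274; 0.0274 0.2146]
step 3: x^-=[2.0962, 0.0909]  P^-=[0.3826 0.0284; 0.0284 0.4387]  S=[0.5258 -0.0177; -0.0177 0.9098]  K=[0.7187 0.1377; -0.1382 0.4865]  nu=[-4.6334, 1.7880]  x^+=[-0.9878, 1.6010]  P^+=[0.0972 0.0256; 0.0256 0.2110]
step 4: x^-=[-0.7586, 0.9896]  P^-=[0.3809 0.0265; 0.0265 0.4360]  S=[0.5249 -0.0192; -0.0192 0.9061]  K=[0.7181 0.1369; -0.1395 0.4847]  nu=[0.0660, -3.8727]  x^+=[-1.2414, -0.8965]  P^+=[0.0971 0.0252; 0.0252 0.2103]

x_post = [-1.2414, -0.8965]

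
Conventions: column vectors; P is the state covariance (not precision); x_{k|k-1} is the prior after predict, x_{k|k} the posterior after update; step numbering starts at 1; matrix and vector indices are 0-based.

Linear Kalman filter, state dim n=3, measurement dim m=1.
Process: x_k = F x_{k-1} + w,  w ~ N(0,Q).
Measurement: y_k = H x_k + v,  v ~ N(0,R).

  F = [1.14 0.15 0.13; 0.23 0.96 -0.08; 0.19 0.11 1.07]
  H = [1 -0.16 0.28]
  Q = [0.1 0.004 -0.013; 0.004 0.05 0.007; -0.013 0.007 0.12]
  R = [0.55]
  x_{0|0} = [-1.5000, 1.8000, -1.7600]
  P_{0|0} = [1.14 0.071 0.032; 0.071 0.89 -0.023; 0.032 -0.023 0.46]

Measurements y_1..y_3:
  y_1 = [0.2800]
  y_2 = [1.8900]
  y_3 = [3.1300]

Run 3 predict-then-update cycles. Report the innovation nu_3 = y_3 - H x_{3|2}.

innov = [1.4226]

step 1: x^-=[-1.6688, 1.5238, -1.9702]  P^-=[1.6422 0.5019 0.3593; 0.5019 0.9672 0.1101; 0.3593 0.1101 0.7091]  S=[2.3033]  K=[0.7218; 0.1641; 0.2346]  nu=[2.7443]  x^+=[0.3120, 1.9741, -1.3265]  P^+=[0.4422 0.2291 -0.0306; 0.2291 0.9052 0.0215; -0.0306 0.0215 0.5824]
step 2: x^-=[0.4793, 2.0730, -1.1429]  P^-=[0.7750 0.5071 0.1796; 0.5071 1.0103 0.1344; 0.1796 0.1344 0.8159]  S=[1.3411]  K=[0.5549; 0.2857; 0.2882]  nu=[2.0624]  x^+=[1.6237, 2.6622, -0.5485]  P^+=[0.3621 0.2945 -0.0349; 0.2945 0.9008 0.0240; -0.0349 0.0240 0.7045]
step 3: x^-=[2.1791, 2.9731, 0.0145]  P^-=[0.6941 0.5587 0.1844; 0.5587 1.0315 0.1352; 0.1844 0.1352 0.9543]  S=[1.2577]  K=[0.5218; 0.3431; 0.3419]  nu=[1.4226]  x^+=[2.9214, 3.4611, 0.5008]  P^+=[0.3516 0.3335 -0.0400; 0.3335 0.8835 -0.0123; -0.0400 -0.0123 0.8073]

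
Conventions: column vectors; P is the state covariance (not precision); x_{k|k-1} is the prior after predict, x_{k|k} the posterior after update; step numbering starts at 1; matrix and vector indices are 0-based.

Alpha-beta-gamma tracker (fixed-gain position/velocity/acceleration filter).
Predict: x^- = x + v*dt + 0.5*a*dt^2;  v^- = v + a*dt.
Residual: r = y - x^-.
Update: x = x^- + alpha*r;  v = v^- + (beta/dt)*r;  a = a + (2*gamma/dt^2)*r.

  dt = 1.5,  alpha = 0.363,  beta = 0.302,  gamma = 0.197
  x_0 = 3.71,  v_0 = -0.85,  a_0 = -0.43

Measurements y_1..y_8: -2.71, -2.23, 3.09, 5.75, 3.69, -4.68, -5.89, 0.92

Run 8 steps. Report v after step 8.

step 1: x_pred=1.9512  r=-4.6612  x^+=0.2592  v^+=-2.4335  a^+=-1.2462
step 2: x_pred=-4.7930  r=2.5630  x^+=-3.8626  v^+=-3.7868  a^+=-0.7974
step 3: x_pred=-10.4399  r=13.5299  x^+=-5.5286  v^+=-2.2589  a^+=1.5718
step 4: x_pred=-7.1487  r=12.8987  x^+=-2.4664  v^+=2.6957  a^+=3.8305
step 5: x_pred=5.8865  r=-2.1965  x^+=5.0892  v^+=7.9993  a^+=3.4459
step 6: x_pred=20.9647  r=-25.6447  x^+=11.6557  v^+=8.0050  a^+=-1.0448
step 7: x_pred=22.4877  r=-28.3777  x^+=12.1866  v^+=0.7244  a^+=-6.0140
step 8: x_pred=6.5074  r=-5.5874  x^+=4.4792  v^+=-9.4216  a^+=-6.9925

v_post = -9.4216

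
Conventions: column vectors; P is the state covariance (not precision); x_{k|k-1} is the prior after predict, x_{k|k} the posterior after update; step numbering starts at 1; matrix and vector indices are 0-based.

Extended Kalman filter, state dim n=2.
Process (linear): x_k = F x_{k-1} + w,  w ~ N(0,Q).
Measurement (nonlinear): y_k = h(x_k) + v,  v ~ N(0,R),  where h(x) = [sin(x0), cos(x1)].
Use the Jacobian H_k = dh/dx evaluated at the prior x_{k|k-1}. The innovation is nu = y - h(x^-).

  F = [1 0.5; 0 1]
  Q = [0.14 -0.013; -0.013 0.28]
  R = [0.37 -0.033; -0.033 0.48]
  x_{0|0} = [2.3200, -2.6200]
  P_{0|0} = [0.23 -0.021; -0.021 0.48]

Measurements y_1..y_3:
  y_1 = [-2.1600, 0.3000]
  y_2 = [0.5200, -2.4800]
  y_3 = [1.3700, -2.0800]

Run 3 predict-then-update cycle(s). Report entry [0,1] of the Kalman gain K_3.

K[0,1] = -0.1424

step 1: x^-=[1.0100, -2.6200]  P^-=[0.4690 0.2060; 0.2060 0.7600]  H_jac=[0.5319 0.0000; 0.0000 0.4983]  S=[0.5027 0.0216; 0.0216 0.6687]  K=[0.4903 0.1377; 0.1939 0.5600]  nu=[-3.0068, 1.1670]  x^+=[-0.3037, -2.5495]  P^+=[0.3326 0.1001; 0.1001 0.5267]
step 2: x^-=[-1.5784, -2.5495]  P^-=[0.7044 0.3505; 0.3505 0.8067]  H_jac=[-0.0076 0.0000; 0.0000 0.5581]  S=[0.3700 -0.0345; -0.0345 0.7313]  K=[0.0105 0.2680; 0.0504 0.6180]  nu=[1.5200, -1.6502]  x^+=[-2.0046, -3.4928]  P^+=[0.6520 0.2299; 0.2299 0.5285]
step 3: x^-=[-3.7510, -3.4928]  P^-=[1.1540 0.4811; 0.4811 0.8085]  H_jac=[-0.8200 0.0000; 0.0000 -0.3440]  S=[1.1459 0.1027; 0.1027 0.5757]  K=[-0.8130 -0.1424; -0.3059 -0.4286]  nu=[0.7976, -1.1410]  x^+=[-4.2369, -3.2477]  P^+=[0.3611 0.1208; 0.1208 0.5687]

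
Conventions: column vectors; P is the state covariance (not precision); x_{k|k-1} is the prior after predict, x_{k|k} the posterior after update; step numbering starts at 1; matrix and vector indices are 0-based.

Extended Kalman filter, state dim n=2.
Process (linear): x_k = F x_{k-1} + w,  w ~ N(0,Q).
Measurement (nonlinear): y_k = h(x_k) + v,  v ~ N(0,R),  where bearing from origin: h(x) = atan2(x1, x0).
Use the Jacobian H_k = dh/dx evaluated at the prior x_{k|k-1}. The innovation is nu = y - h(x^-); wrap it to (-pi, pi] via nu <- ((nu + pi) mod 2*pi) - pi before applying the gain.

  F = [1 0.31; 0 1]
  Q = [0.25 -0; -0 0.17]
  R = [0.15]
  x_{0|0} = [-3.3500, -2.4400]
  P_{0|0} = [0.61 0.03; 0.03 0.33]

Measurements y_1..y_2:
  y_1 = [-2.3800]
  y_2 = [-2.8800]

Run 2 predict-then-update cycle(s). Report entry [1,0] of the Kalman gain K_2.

K[1,0] = -0.4590

step 1: x^-=[-4.1064, -2.4400]  P^-=[0.9103 0.1323; 0.1323 0.5000]  H_jac=[0.1069 -0.1800]  S=[0.1715]  K=[0.4288; -0.4422]  nu=[0.2255]  x^+=[-4.0097, -2.5397]  P^+=[0.8788 0.1648; 0.1648 0.4665]
step 2: x^-=[-4.7970, -2.5397]  P^-=[1.2758 0.3094; 0.3094 0.6365]  H_jac=[0.0862 -0.1628]  S=[0.1677]  K=[0.3554; -0.4590]  nu=[-0.2253]  x^+=[-4.8771, -2.4363]  P^+=[1.2546 0.3368; 0.3368 0.6011]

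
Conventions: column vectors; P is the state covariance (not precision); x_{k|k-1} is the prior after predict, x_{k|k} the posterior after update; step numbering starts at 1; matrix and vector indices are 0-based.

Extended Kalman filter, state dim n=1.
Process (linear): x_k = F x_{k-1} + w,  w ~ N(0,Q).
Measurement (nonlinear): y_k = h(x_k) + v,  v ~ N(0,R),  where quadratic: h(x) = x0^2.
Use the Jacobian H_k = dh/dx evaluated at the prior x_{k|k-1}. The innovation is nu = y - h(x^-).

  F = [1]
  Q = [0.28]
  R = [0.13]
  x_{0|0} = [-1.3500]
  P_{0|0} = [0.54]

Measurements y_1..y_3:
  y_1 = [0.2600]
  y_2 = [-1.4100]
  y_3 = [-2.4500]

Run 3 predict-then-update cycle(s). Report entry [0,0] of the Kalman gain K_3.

step 1: x^-=[-1.3500]  P^-=[0.8200]  H_jac=[-2.7000]  S=[6.1078]  K=[-0.3625]  nu=[-1.5625]  x^+=[-0.7836]  P^+=[0.0175]
step 2: x^-=[-0.7836]  P^-=[0.2975]  H_jac=[-1.5672]  S=[0.8606]  K=[-0.5417]  nu=[-2.0241]  x^+=[0.3128]  P^+=[0.0449]
step 3: x^-=[0.3128]  P^-=[0.3249]  H_jac=[0.6256]  S=[0.2572]  K=[0.7904]  nu=[-2.5478]  x^+=[-1.7011]  P^+=[0.1643]

K[0,0] = 0.7904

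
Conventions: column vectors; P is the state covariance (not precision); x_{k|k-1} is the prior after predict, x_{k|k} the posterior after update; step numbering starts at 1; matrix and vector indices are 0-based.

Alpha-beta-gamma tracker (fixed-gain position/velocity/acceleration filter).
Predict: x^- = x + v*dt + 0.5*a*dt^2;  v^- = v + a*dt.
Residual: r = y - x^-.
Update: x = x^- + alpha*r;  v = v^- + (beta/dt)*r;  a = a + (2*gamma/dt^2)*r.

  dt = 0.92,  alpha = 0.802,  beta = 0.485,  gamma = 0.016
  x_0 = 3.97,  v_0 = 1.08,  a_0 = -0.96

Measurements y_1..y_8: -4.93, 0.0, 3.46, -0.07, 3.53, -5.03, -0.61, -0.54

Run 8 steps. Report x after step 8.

x_post = -1.1477

step 1: x_pred=4.5573  r=-9.4873  x^+=-3.0515  v^+=-4.8047  a^+=-1.3187
step 2: x_pred=-8.0299  r=8.0299  x^+=-1.5899  v^+=-1.7847  a^+=-1.0151
step 3: x_pred=-3.6615  r=7.1215  x^+=2.0500  v^+=1.0356  a^+=-0.7459
step 4: x_pred=2.6871  r=-2.7571  x^+=0.4759  v^+=-1.1040  a^+=-0.8501
step 5: x_pred=-0.8996  r=4.4296  x^+=2.6529  v^+=0.4490  a^+=-0.6826
step 6: x_pred=2.7772  r=-7.8072  x^+=-3.4842  v^+=-4.2947  a^+=-0.9778
step 7: x_pred=-7.8491  r=7.2391  x^+=-2.0433  v^+=-1.3780  a^+=-0.7041
step 8: x_pred=-3.6091  r=3.0691  x^+=-1.1477  v^+=-0.4078  a^+=-0.5881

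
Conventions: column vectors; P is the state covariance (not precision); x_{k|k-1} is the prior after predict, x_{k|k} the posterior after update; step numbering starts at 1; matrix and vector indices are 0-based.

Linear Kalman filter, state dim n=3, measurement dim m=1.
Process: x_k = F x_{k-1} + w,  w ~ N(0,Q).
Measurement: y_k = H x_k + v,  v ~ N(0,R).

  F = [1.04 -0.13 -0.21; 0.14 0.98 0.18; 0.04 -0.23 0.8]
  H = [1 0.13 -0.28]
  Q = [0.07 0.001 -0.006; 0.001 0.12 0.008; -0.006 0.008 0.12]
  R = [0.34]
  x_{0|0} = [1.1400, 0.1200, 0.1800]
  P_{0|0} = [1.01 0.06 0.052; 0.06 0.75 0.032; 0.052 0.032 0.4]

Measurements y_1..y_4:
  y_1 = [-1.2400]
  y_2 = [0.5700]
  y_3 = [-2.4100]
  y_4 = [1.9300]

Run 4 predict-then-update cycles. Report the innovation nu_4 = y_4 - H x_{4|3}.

innov = [3.2032]

step 1: x^-=[1.1322, 0.3096, 0.1620]  P^-=[1.1555 0.0983 0.0176; 0.0983 0.9034 -0.0674; 0.0176 -0.0674 0.4077]  S=[1.5634]  K=[0.7442; 0.1501; -0.0674]  nu=[-2.3671]  x^+=[-0.6293, -0.0457, 0.3214]  P^+=[0.2898 -0.0763 0.0960; -0.0763 0.8682 -0.0516; 0.0960 -0.0516 0.4006]
step 2: x^-=[-0.7160, -0.0750, 0.2425]  P^-=[0.3917 -0.1319 0.0653; -0.1319 0.9382 -0.1558; 0.0653 -0.1558 0.4493]  S=[0.7232]  K=[0.4926; 0.0465; -0.1117]  nu=[1.3637]  x^+=[-0.0443, -0.0116, 0.0902]  P^+=[0.2162 -0.1485 0.1051; -0.1485 0.9366 -0.1520; 0.1051 -0.1520 0.4403]
step 3: x^-=[-0.0635, -0.0013, 0.0730]  P^-=[0.3251 -0.2007 0.0883; -0.2007 0.9489 -0.2399; 0.0883 -0.2399 0.5171]  S=[0.6374]  K=[0.4302; -0.0160; -0.1375]  nu=[-2.3259]  x^+=[-1.0641, 0.0359, 0.3928]  P^+=[0.2071 -0.1963 0.1260; -0.1963 0.9488 -0.2413; 0.1260 -0.2413 0.5051]
step 4: x^-=[-1.1938, -0.0431, 0.2634]  P^-=[0.3172 -0.2302 0.1114; -0.2302 0.9190 -0.2975; 0.1114 -0.2975 0.5942]  S=[0.6187]  K=[0.4138; -0.0443; -0.1514]  nu=[3.2032]  x^+=[0.1318, -0.1849, -0.2216]  P^+=[0.2112 -0.2188 0.1501; -0.2188 0.9178 -0.3017; 0.1501 -0.3017 0.5801]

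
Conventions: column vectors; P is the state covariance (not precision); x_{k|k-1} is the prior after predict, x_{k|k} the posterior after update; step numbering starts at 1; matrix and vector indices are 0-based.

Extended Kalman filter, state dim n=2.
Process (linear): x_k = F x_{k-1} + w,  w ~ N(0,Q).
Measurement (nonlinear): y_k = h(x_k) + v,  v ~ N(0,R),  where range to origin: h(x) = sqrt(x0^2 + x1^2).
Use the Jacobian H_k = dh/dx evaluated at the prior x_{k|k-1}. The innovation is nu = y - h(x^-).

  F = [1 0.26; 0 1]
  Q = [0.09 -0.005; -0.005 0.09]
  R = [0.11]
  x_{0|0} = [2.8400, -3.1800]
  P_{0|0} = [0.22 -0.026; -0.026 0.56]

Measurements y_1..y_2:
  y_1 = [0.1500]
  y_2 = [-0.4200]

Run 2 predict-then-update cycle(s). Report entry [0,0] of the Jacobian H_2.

H_jac[0,0] = 0.9990

step 1: x^-=[2.0132, -3.1800]  P^-=[0.3343 0.1146; 0.1146 0.6500]  H_jac=[0.5349 -0.8449]  S=[0.5661]  K=[0.1449; -0.8619]  nu=[-3.6137]  x^+=[1.4897, -0.0655]  P^+=[0.3225 0.1853; 0.1853 0.2295]
step 2: x^-=[1.4727, -0.0655]  P^-=[0.5243 0.2400; 0.2400 0.3195]  H_jac=[0.9990 -0.0444]  S=[0.6126]  K=[0.8376; 0.3681]  nu=[-1.8941]  x^+=[-0.1139, -0.7628]  P^+=[0.0945 0.0511; 0.0511 0.2365]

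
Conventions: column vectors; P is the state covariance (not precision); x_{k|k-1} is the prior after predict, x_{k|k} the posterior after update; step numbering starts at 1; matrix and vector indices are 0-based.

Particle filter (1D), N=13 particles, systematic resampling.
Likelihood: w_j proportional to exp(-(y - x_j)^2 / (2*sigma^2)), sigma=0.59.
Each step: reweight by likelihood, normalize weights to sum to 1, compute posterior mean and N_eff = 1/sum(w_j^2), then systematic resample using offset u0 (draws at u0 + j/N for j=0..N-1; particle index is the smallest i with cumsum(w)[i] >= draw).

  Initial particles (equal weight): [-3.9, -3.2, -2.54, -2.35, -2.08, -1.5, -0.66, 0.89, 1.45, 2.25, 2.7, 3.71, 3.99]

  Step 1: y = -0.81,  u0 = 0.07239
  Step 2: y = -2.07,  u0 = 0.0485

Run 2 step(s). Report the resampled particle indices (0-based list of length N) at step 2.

resampled_idx = [0, 0, 0, 1, 1, 2, 2, 3, 3, 4, 4, 4, 10]

step 1: w=[0.0000, 0.0002, 0.0083, 0.0203, 0.0603, 0.3087, 0.5922, 0.0096, 0.0004, 0.0000, 0.0000, 0.0000, 0.0000]  mean=-1.0395  Neff=2.2212  idx=[4, 5, 5, 5, 5, 6, 6, 6, 6, 6, 6, 6, 7]
step 2: w=[0.2557, 0.1603, 0.1603, 0.1603, 0.1603, 0.0147, 0.0147, 0.0147, 0.0147, 0.0147, 0.0147, 0.0147, 0.0000]  mean=-1.5618  Neff=5.8920  idx=[0, 0, 0, 1, 1, 2, 2, 3, 3, 4, 4, 4, 10]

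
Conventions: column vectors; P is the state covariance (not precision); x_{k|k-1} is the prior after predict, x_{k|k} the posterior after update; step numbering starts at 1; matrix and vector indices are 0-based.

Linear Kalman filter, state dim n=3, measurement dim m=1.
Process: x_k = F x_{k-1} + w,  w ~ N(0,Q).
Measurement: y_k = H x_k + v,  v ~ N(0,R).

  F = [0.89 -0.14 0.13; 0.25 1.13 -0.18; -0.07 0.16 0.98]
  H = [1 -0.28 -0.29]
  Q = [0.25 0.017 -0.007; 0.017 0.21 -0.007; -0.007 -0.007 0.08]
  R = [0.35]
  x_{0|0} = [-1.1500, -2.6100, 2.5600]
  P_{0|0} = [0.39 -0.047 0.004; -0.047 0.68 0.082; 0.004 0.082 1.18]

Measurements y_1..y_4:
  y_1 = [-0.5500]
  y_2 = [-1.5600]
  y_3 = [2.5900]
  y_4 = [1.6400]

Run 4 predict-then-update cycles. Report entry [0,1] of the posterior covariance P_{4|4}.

step 1: x^-=[-0.3253, -3.6976, 2.1717]  P^-=[0.6018 -0.0634 0.0906; -0.0634 1.0806 -0.0077; 0.0906 -0.0077 1.2588]  S=[1.1242]  K=[0.5278; -0.3236; -0.2423]  nu=[-0.6302]  x^+=[-0.6579, -3.4937, 2.3244]  P^+=[0.2887 0.1286 0.2343; 0.1286 0.9629 -0.0958; 0.2343 -0.0958 1.1928]
step 2: x^-=[0.2057, -4.5307, 1.7650]  P^-=[0.5434 -0.0206 0.3384; -0.0206 1.5868 -0.0964; 0.3384 -0.0964 1.1866]  S=[0.9172]  K=[0.4917; -0.4764; 0.0232]  nu=[-2.5225]  x^+=[-1.0347, -3.3290, 1.7065]  P^+=[0.3216 0.1942 0.3279; 0.1942 1.3786 -0.0863; 0.3279 -0.0863 1.1861]
step 3: x^-=[-0.2329, -4.3276, 1.2122]  P^-=[0.5824 -0.0255 0.4158; -0.0255 2.1442 0.0112; 0.4158 0.0112 1.1796]  S=[0.9746]  K=[0.4812; -0.6455; 0.0724]  nu=[1.9627]  x^+=[0.7115, -5.5945, 1.3544]  P^+=[0.3568 0.2772 0.3818; 0.2772 1.7381 0.0568; 0.3818 0.0568 1.1745]
step 4: x^-=[1.5925, -6.3877, 0.3824]  P^-=[0.6037 0.0240 0.4466; 0.0240 2.5889 0.2426; 0.4466 0.2426 1.2134]  S=[1.0256]  K=[0.4558; -0.7519; 0.0261]  nu=[-1.6302]  x^+=[0.8495, -5.1619, 0.3398]  P^+=[0.3907 0.3755 0.4344; 0.3755 2.0090 0.2627; 0.4344 0.2627 1.2127]

P_post[0,1] = 0.3755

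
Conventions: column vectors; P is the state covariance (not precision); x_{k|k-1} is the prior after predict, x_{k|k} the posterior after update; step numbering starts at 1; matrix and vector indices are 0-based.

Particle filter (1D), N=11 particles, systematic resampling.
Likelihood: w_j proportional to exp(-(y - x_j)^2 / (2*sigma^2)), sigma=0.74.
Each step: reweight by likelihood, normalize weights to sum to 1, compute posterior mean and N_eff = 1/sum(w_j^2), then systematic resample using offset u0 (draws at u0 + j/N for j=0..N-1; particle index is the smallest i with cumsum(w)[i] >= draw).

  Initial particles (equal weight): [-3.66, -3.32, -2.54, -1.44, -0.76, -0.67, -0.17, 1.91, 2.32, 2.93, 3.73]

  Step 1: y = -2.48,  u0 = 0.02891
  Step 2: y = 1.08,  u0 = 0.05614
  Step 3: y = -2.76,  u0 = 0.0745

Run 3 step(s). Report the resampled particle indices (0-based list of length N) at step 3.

resampled_idx = [0, 1, 2, 3, 4, 5, 6, 7, 8, 9, 10]

step 1: w=[0.1220, 0.2283, 0.4334, 0.1620, 0.0292, 0.0218, 0.0033, 0.0000, 0.0000, 0.0000, 0.0000]  mean=-2.5758  Neff=3.5408  idx=[0, 0, 1, 1, 2, 2, 2, 2, 2, 3, 3]
step 2: w=[0.0000, 0.0000, 0.0000, 0.0000, 0.0010, 0.0010, 0.0010, 0.0010, 0.0010, 0.4974, 0.4974]  mean=-1.4458  Neff=2.0210  idx=[9, 9, 9, 9, 9, 10, 10, 10, 10, 10, 10]
step 3: w=[0.0909, 0.0909, 0.0909, 0.0909, 0.0909, 0.0909, 0.0909, 0.0909, 0.0909, 0.0909, 0.0909]  mean=-1.4400  Neff=11.0000  idx=[0, 1, 2, 3, 4, 5, 6, 7, 8, 9, 10]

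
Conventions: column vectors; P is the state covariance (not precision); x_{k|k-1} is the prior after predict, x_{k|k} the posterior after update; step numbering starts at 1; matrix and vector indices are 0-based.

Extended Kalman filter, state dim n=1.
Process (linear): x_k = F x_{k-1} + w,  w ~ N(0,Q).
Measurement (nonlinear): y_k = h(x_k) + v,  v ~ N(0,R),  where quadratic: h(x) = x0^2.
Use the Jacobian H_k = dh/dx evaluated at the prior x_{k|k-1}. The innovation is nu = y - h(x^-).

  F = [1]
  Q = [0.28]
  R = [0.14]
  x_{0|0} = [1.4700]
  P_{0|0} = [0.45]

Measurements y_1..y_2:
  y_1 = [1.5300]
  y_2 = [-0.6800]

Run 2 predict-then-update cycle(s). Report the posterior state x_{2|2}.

x_post = [0.4226]

step 1: x^-=[1.4700]  P^-=[0.7300]  H_jac=[2.9400]  S=[6.4498]  K=[0.3328]  nu=[-0.6309]  x^+=[1.2601]  P^+=[0.0158]
step 2: x^-=[1.2601]  P^-=[0.2958]  H_jac=[2.5201]  S=[2.0189]  K=[0.3693]  nu=[-2.2678]  x^+=[0.4226]  P^+=[0.0205]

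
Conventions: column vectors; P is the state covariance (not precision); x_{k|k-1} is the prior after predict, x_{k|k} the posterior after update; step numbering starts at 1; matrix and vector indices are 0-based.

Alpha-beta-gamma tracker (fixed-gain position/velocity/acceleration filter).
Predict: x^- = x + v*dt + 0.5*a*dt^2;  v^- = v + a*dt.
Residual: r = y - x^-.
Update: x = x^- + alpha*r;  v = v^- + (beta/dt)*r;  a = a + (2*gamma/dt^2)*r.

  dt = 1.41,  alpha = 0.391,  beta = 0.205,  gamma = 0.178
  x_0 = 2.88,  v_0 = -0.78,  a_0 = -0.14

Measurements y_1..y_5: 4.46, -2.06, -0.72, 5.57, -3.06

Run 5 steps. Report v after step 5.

step 1: x_pred=1.6410  r=2.8190  x^+=2.7432  v^+=-0.5676  a^+=0.3648
step 2: x_pred=2.3056  r=-4.3656  x^+=0.5987  v^+=-0.6879  a^+=-0.4170
step 3: x_pred=-0.7858  r=0.0658  x^+=-0.7601  v^+=-1.2663  a^+=-0.4052
step 4: x_pred=-2.9483  r=8.5183  x^+=0.3824  v^+=-0.5991  a^+=1.1202
step 5: x_pred=0.6512  r=-3.7112  x^+=-0.7999  v^+=0.4408  a^+=0.4556

v_post = 0.4408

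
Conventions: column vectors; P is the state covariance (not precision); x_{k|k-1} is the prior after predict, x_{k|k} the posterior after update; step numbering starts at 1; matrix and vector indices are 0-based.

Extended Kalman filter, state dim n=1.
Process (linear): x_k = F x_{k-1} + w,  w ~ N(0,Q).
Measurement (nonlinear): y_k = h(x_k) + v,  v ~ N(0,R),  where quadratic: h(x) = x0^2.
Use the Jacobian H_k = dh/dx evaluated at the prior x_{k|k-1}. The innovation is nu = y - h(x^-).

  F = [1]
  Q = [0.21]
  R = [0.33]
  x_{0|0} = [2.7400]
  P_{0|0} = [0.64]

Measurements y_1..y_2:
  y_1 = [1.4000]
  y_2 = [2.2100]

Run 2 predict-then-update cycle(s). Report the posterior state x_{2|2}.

x_post = [1.5116]

step 1: x^-=[2.7400]  P^-=[0.8500]  H_jac=[5.4800]  S=[25.8558]  K=[0.1802]  nu=[-6.1076]  x^+=[1.6397]  P^+=[0.0108]
step 2: x^-=[1.6397]  P^-=[0.2208]  H_jac=[3.2794]  S=[2.7051]  K=[0.2677]  nu=[-0.4786]  x^+=[1.5116]  P^+=[0.0269]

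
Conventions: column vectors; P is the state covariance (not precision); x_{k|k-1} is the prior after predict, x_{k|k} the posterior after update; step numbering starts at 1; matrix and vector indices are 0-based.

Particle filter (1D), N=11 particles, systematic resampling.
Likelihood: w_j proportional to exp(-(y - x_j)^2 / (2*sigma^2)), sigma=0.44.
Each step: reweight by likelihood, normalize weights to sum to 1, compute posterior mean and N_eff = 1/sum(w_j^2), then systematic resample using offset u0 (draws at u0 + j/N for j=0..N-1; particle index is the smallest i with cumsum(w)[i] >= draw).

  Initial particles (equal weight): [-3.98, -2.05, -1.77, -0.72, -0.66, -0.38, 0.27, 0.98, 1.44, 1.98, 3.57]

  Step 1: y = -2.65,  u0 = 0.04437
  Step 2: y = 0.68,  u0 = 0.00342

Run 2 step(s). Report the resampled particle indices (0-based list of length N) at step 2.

step 1: w=[0.0192, 0.7302, 0.2504, 0.0001, 0.0001, 0.0000, 0.0000, 0.0000, 0.0000, 0.0000, 0.0000]  mean=-2.0167  Neff=1.6771  idx=[1, 1, 1, 1, 1, 1, 1, 1, 2, 2, 2]
step 2: w=[0.0074, 0.0074, 0.0074, 0.0074, 0.0074, 0.0074, 0.0074, 0.0074, 0.3136, 0.3136, 0.3136]  mean=-1.7866  Neff=3.3847  idx=[0, 8, 8, 8, 8, 9, 9, 9, 10, 10, 10]

resampled_idx = [0, 8, 8, 8, 8, 9, 9, 9, 10, 10, 10]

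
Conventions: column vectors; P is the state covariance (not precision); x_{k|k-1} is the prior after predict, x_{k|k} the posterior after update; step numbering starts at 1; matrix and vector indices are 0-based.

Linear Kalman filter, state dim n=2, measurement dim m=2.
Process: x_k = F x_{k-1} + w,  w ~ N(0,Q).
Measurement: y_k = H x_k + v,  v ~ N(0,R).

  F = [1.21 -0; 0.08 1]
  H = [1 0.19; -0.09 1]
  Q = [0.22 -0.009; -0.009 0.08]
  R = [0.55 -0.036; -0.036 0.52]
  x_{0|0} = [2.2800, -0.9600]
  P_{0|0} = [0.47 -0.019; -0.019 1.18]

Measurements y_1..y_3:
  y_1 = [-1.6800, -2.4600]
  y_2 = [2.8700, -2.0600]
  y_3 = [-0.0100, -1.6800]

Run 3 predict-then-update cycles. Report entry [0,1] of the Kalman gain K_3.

K[0,1] = -0.0533

step 1: x^-=[2.7588, -0.7776]  P^-=[0.9081 0.0135; 0.0135 1.2600]  S=[1.5087 0.1349; 0.1349 1.7849]  K=[0.6112 -0.0844; 0.1053 0.6973]  nu=[-4.2911, -1.4341]  x^+=[0.2574, -2.2292]  P^+=[0.3458 -0.0348; -0.0348 0.3557]
step 2: x^-=[0.3114, -2.2087]  P^-=[0.7263 -0.0176; -0.0176 0.4323]  S=[1.2852 -0.0365; -0.0365 0.9614]  K=[0.5607 -0.0650; 0.0631 0.4537]  nu=[2.9782, 0.1767]  x^+=[1.9697, -1.9405]  P^+=[0.3156 -0.0256; -0.0256 0.2314]
step 3: x^-=[2.3833, -1.7830]  P^-=[0.6820 -0.0094; -0.0094 0.3093]  S=[1.2396 -0.0479; -0.0479 0.8365]  K=[0.5467 -0.0533; 0.0543 0.3739]  nu=[-2.0546, 0.3175]  x^+=[1.2432, -1.7757]  P^+=[0.3064 -0.0198; -0.0198 0.1907]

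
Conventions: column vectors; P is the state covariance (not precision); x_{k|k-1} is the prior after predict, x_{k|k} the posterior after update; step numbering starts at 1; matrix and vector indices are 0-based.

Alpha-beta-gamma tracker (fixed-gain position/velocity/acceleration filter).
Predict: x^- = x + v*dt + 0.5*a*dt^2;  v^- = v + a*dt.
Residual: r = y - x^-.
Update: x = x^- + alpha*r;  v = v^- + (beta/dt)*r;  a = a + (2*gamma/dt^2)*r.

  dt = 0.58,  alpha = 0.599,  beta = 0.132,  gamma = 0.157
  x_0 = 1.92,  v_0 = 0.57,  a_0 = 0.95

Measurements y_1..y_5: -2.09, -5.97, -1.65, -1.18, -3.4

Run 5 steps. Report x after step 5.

x_post = -4.9538

step 1: x_pred=2.4104  r=-4.5004  x^+=-0.2853  v^+=0.0968  a^+=-3.2507
step 2: x_pred=-0.7760  r=-5.1940  x^+=-3.8872  v^+=-2.9707  a^+=-8.0989
step 3: x_pred=-6.9725  r=5.3225  x^+=-3.7843  v^+=-6.4568  a^+=-3.1308
step 4: x_pred=-8.0558  r=6.8758  x^+=-3.9372  v^+=-6.7078  a^+=3.2872
step 5: x_pred=-7.2748  r=3.8748  x^+=-4.9538  v^+=-3.9194  a^+=6.9040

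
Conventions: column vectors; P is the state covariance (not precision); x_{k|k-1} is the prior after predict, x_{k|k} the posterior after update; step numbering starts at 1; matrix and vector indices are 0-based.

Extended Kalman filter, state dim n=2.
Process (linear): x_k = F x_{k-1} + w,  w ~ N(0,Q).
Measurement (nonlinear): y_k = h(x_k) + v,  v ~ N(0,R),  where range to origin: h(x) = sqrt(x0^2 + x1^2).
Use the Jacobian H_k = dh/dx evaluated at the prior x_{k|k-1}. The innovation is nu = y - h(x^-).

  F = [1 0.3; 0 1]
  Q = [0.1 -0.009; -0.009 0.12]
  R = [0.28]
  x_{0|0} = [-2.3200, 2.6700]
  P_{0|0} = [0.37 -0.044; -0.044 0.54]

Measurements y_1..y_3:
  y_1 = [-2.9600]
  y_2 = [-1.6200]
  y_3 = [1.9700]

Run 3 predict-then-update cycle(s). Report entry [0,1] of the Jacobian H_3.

step 1: x^-=[-1.5190, 2.6700]  P^-=[0.4922 0.1090; 0.1090 0.6600]  H_jac=[-0.4945 0.8692]  S=[0.8053]  K=[-0.1846; 0.6454]  nu=[-6.0318]  x^+=[-0.4056, -1.2232]  P^+=[0.4648 0.2049; 0.2049 0.3245]
step 2: x^-=[-0.7725, -1.2232]  P^-=[0.7169 0.2933; 0.2933 0.4445]  H_jac=[-0.5340 -0.8455]  S=[1.0670]  K=[-0.5912; -0.4990]  nu=[-3.0668]  x^+=[1.0405, 0.3071]  P^+=[0.3440 -0.0215; -0.0215 0.1788]
step 3: x^-=[1.1326, 0.3071]  P^-=[0.4472 0.0232; 0.0232 0.2988]  H_jac=[0.9652 0.2617]  S=[0.7288]  K=[0.6006; 0.1380]  nu=[0.7965]  x^+=[1.6110, 0.4170]  P^+=[0.1843 -0.0372; -0.0372 0.2849]

H_jac[0,1] = 0.2617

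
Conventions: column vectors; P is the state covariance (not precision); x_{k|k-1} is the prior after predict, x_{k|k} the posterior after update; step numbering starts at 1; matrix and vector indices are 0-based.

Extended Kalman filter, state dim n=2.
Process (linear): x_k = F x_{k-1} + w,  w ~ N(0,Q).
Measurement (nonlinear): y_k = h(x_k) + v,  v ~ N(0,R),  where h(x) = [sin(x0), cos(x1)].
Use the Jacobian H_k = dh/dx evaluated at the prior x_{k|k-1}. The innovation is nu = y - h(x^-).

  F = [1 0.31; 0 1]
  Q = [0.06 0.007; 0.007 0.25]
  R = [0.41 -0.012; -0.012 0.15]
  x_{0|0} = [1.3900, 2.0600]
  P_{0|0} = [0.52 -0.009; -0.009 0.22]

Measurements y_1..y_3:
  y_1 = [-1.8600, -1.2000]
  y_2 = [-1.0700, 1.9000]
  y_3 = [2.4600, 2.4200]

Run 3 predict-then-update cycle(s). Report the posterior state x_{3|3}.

x_post = [2.4274, -1.0206]

step 1: x^-=[2.0286, 2.0600]  P^-=[0.5956 0.0662; 0.0662 0.4700]  H_jac=[-0.4420 0.0000; 0.0000 -0.8827]  S=[0.5263 0.0138; 0.0138 0.5162]  K=[-0.4975 -0.0999; -0.0345 -0.8028]  nu=[-2.7570, -0.7301]  x^+=[3.4731, 2.7412]  P^+=[0.4588 0.0102; 0.0102 0.1359]
step 2: x^-=[4.3229, 2.7412]  P^-=[0.5382 0.0594; 0.0594 0.3859]  H_jac=[-0.3798 0.0000; 0.0000 -0.3898]  S=[0.4876 -0.0032; -0.0032 0.2086]  K=[-0.4199 -0.1174; -0.0510 -0.7218]  nu=[-0.1449, 2.8209]  x^+=[4.0527, 0.7124]  P^+=[0.4496 0.0322; 0.0322 0.2762]
step 3: x^-=[4.2735, 0.7124]  P^-=[0.5562 0.1249; 0.1249 0.5262]  H_jac=[-0.4249 0.0000; 0.0000 -0.6536]  S=[0.5104 0.0227; 0.0227 0.3748]  K=[-0.4546 -0.1902; -0.0633 -0.9138]  nu=[3.3652, 1.6632]  x^+=[2.4274, -1.0206]  P^+=[0.4332 0.0353; 0.0353 0.2085]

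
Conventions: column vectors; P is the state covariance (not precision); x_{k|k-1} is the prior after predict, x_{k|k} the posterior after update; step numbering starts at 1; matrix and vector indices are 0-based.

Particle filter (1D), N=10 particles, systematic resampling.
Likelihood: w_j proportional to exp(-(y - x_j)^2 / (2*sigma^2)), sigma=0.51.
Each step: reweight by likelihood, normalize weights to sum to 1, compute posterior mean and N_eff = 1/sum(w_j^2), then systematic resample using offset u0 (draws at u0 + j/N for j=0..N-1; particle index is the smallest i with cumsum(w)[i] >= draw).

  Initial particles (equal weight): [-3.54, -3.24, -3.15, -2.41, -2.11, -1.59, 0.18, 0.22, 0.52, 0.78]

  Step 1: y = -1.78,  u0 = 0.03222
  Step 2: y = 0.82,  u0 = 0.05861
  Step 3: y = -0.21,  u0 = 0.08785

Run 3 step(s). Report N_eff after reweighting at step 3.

step 1: w=[0.0011, 0.0074, 0.0120, 0.2065, 0.3593, 0.4132, 0.0003, 0.0002, 0.0000, 0.0000]  mean=-1.9784  Neff=2.9183  idx=[3, 3, 4, 4, 4, 4, 5, 5, 5, 5]
step 2: w=[0.0000, 0.0000, 0.0012, 0.0012, 0.0012, 0.0012, 0.2488, 0.2488, 0.2488, 0.2488]  mean=-1.5925  Neff=4.0390  idx=[6, 6, 7, 7, 7, 8, 8, 9, 9, 9]
step 3: w=[0.1000, 0.1000, 0.1000, 0.1000, 0.1000, 0.1000, 0.1000, 0.1000, 0.1000, 0.1000]  mean=-1.5900  Neff=10.0000  idx=[0, 1, 2, 3, 4, 5, 6, 7, 8, 9]

N_eff = 10.0000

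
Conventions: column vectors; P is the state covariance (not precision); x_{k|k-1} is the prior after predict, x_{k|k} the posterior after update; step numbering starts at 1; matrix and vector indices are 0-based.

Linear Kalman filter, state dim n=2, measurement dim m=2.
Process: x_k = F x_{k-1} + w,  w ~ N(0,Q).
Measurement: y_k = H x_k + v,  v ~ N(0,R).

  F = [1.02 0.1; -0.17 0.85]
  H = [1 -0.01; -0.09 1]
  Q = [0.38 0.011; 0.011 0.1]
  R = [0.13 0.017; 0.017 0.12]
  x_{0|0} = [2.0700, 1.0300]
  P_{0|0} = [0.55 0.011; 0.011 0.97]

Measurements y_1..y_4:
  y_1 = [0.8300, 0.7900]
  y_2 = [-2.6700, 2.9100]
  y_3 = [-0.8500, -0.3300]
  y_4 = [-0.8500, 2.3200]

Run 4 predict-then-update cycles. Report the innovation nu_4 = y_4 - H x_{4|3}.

innov = [-0.0003, 1.5662]

step 1: x^-=[2.2144, 0.5236]  P^-=[0.9642 0.0074; 0.0074 0.8135]  S=[1.0941 -0.0705; -0.0705 0.9400]  K=[0.8800 -0.0184; 0.0553 0.8689]  nu=[-1.3792, 0.4657]  x^+=[0.9922, 0.8519]  P^+=[0.1143 0.0230; 0.0230 0.1073]
step 2: x^-=[1.0972, 0.5555]  P^-=[0.5047 0.0199; 0.0199 0.1742]  S=[0.6343 -0.0103; -0.0103 0.2947]  K=[0.7944 -0.0590; 0.0381 0.5863]  nu=[-3.7617, 2.4533]  x^+=[-2.0358, 1.8505]  P^+=[0.1024 0.0156; 0.0156 0.0724]
step 3: x^-=[-1.8914, 1.9190]  P^-=[0.4905 0.0127; 0.0127 0.1508]  S=[0.6202 -0.0159; -0.0159 0.2724]  K=[0.7888 -0.0693; 0.0322 0.5510]  nu=[1.0606, -2.4193]  x^+=[-0.8872, 0.6201]  P^+=[0.1015 0.0142; 0.0142 0.0680]
step 4: x^-=[-0.8430, 0.6779]  P^-=[0.4892 0.0113; 0.0113 0.1479]  S=[0.6190 -0.0172; -0.0172 0.2698]  K=[0.7882 -0.0711; 0.0310 0.5464]  nu=[-0.0003, 1.5662]  x^+=[-0.9545, 1.5336]  P^+=[0.1014 0.0140; 0.0140 0.0674]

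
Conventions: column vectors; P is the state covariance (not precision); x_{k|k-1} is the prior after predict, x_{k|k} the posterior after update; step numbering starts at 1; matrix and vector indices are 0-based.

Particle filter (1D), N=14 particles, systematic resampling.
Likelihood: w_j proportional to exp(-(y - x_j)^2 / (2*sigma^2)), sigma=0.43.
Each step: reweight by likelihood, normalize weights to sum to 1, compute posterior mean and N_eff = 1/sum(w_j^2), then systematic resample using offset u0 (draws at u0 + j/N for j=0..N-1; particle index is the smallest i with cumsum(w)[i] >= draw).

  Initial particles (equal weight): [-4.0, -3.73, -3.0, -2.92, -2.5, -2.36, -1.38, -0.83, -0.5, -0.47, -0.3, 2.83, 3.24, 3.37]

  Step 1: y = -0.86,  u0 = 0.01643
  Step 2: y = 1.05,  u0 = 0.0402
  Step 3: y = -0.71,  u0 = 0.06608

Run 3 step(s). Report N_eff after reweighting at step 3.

N_eff = 13.6496

step 1: w=[0.0000, 0.0000, 0.0000, 0.0000, 0.0002, 0.0007, 0.1469, 0.3044, 0.2149, 0.2022, 0.1307, 0.0000, 0.0000, 0.0000]  mean=-0.6992  Neff=4.5790  idx=[6, 6, 7, 7, 7, 7, 7, 8, 8, 8, 9, 9, 10, 10]
step 2: w=[0.0000, 0.0000, 0.0030, 0.0030, 0.0030, 0.0030, 0.0030, 0.0649, 0.0649, 0.0649, 0.0833, 0.0833, 0.3117, 0.3117]  mean=-0.3754  Neff=4.5280  idx=[7, 8, 9, 10, 11, 12, 12, 12, 12, 12, 13, 13, 13, 13]
step 3: w=[0.0880, 0.0880, 0.0880, 0.0848, 0.0848, 0.0629, 0.0629, 0.0629, 0.0629, 0.0629, 0.0629, 0.0629, 0.0629, 0.0629]  mean=-0.3816  Neff=13.6496  idx=[0, 1, 2, 3, 4, 4, 5, 7, 8, 9, 10, 11, 12, 13]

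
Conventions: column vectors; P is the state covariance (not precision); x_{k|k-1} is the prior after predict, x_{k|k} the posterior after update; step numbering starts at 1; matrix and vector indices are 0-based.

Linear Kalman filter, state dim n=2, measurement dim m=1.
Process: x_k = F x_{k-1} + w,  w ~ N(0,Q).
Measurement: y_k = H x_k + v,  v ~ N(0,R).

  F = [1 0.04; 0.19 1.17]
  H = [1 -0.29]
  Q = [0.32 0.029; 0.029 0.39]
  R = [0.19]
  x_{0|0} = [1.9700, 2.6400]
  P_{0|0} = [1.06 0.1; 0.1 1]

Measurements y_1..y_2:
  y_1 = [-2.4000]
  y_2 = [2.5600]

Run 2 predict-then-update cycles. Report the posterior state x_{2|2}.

x_post = [2.2755, 3.3881]

step 1: x^-=[2.0756, 3.4631]  P^-=[1.3896 0.3950; 0.3950 1.8416]  S=[1.5054]  K=[0.8470; -0.0924]  nu=[-3.4713]  x^+=[-0.8646, 3.7839]  P^+=[0.3096 0.5128; 0.5128 1.8288]
step 2: x^-=[-0.7132, 4.2629]  P^-=[0.6736 0.7773; 0.7773 3.1326]  S=[0.6762]  K=[0.6628; -0.1940]  nu=[4.5094]  x^+=[2.2755, 3.3881]  P^+=[0.3765 0.8642; 0.8642 3.1071]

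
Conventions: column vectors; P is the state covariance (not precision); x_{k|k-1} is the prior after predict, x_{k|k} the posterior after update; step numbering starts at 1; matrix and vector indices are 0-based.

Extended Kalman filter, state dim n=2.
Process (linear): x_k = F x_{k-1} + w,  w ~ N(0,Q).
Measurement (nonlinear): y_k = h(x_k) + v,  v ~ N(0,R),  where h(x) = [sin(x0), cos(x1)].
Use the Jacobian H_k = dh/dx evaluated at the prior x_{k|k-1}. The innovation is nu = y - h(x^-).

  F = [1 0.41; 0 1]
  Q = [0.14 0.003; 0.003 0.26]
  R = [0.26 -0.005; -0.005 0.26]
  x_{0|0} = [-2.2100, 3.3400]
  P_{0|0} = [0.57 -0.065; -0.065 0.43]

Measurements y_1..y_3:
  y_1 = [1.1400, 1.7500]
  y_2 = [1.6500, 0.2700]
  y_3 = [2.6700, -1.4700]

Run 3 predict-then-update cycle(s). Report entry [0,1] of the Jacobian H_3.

step 1: x^-=[-0.8406, 3.3400]  P^-=[0.7290 0.1143; 0.1143 0.6900]  H_jac=[0.6670 0.0000; 0.0000 0.1971]  S=[0.5843 0.0100; 0.0100 0.2868]  K=[0.8313 0.0495; 0.1224 0.4699]  nu=[1.8850, 2.7304]  x^+=[0.8615, 4.8538]  P^+=[0.3237 0.0442; 0.0442 0.6168]
step 2: x^-=[2.8516, 4.8538]  P^-=[0.6036 0.3001; 0.3001 0.8768]  H_jac=[-0.9582 0.0000; 0.0000 0.9900]  S=[0.8142 -0.2897; -0.2897 1.1193]  K=[-0.6784 0.0898; -0.0851 0.7534]  nu=[1.3641, 0.1290]  x^+=[1.9379, 4.8350]  P^+=[0.1845 0.0270; 0.0270 0.1983]
step 3: x^-=[3.9202, 4.8350]  P^-=[0.3800 0.1113; 0.1113 0.4583]  H_jac=[-0.7119 0.0000; 0.0000 0.9925]  S=[0.4526 -0.0837; -0.0837 0.7114]  K=[-0.5817 0.0869; -0.0582 0.6325]  nu=[3.3723, -1.5923]  x^+=[1.8202, 3.6316]  P^+=[0.2131 0.0257; 0.0257 0.1660]

H_jac[0,1] = 0.0000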